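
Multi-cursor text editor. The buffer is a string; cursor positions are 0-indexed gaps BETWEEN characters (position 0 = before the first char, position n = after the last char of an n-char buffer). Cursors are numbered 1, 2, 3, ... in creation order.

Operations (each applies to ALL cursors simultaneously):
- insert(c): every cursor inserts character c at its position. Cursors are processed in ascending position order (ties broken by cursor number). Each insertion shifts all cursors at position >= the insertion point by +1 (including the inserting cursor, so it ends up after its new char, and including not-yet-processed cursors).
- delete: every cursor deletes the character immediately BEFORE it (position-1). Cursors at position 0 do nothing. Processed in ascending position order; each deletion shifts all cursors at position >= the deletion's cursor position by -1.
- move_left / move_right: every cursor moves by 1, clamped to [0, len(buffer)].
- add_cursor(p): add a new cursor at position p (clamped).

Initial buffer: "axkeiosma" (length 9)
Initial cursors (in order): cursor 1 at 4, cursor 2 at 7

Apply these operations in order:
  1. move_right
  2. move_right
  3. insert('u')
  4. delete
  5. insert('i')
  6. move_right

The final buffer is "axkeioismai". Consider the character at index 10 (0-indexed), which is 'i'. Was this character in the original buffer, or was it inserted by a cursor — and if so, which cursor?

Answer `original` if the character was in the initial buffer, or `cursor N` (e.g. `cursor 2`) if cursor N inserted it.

Answer: cursor 2

Derivation:
After op 1 (move_right): buffer="axkeiosma" (len 9), cursors c1@5 c2@8, authorship .........
After op 2 (move_right): buffer="axkeiosma" (len 9), cursors c1@6 c2@9, authorship .........
After op 3 (insert('u')): buffer="axkeiousmau" (len 11), cursors c1@7 c2@11, authorship ......1...2
After op 4 (delete): buffer="axkeiosma" (len 9), cursors c1@6 c2@9, authorship .........
After op 5 (insert('i')): buffer="axkeioismai" (len 11), cursors c1@7 c2@11, authorship ......1...2
After op 6 (move_right): buffer="axkeioismai" (len 11), cursors c1@8 c2@11, authorship ......1...2
Authorship (.=original, N=cursor N): . . . . . . 1 . . . 2
Index 10: author = 2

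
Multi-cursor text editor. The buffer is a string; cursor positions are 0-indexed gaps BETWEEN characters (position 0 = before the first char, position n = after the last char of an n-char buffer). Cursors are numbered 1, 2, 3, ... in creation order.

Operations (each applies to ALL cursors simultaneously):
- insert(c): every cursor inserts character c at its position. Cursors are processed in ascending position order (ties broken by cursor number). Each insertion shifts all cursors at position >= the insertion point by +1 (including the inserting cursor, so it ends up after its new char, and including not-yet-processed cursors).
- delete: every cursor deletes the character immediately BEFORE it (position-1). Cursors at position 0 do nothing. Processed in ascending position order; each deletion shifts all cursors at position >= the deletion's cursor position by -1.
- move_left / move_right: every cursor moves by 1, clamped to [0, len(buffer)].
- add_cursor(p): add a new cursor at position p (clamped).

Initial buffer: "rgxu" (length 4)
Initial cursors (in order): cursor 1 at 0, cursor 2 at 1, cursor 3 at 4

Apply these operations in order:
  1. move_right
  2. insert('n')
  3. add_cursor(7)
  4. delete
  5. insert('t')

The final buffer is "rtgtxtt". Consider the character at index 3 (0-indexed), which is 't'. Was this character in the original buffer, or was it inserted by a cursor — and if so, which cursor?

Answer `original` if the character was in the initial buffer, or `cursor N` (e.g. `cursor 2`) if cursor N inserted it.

Answer: cursor 2

Derivation:
After op 1 (move_right): buffer="rgxu" (len 4), cursors c1@1 c2@2 c3@4, authorship ....
After op 2 (insert('n')): buffer="rngnxun" (len 7), cursors c1@2 c2@4 c3@7, authorship .1.2..3
After op 3 (add_cursor(7)): buffer="rngnxun" (len 7), cursors c1@2 c2@4 c3@7 c4@7, authorship .1.2..3
After op 4 (delete): buffer="rgx" (len 3), cursors c1@1 c2@2 c3@3 c4@3, authorship ...
After op 5 (insert('t')): buffer="rtgtxtt" (len 7), cursors c1@2 c2@4 c3@7 c4@7, authorship .1.2.34
Authorship (.=original, N=cursor N): . 1 . 2 . 3 4
Index 3: author = 2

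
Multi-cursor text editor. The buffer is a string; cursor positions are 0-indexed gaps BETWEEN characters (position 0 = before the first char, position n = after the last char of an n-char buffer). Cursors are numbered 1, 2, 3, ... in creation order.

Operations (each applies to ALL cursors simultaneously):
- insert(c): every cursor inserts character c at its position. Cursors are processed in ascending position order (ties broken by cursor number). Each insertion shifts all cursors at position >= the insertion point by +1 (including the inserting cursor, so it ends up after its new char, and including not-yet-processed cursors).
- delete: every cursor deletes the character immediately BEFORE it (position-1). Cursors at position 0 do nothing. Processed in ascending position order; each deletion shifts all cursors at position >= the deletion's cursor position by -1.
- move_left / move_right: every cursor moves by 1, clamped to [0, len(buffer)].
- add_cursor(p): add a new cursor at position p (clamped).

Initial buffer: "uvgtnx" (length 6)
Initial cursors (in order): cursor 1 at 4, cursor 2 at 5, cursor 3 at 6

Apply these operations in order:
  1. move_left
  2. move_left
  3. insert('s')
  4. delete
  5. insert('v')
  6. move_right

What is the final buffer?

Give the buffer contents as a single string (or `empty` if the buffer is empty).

Answer: uvvgvtvnx

Derivation:
After op 1 (move_left): buffer="uvgtnx" (len 6), cursors c1@3 c2@4 c3@5, authorship ......
After op 2 (move_left): buffer="uvgtnx" (len 6), cursors c1@2 c2@3 c3@4, authorship ......
After op 3 (insert('s')): buffer="uvsgstsnx" (len 9), cursors c1@3 c2@5 c3@7, authorship ..1.2.3..
After op 4 (delete): buffer="uvgtnx" (len 6), cursors c1@2 c2@3 c3@4, authorship ......
After op 5 (insert('v')): buffer="uvvgvtvnx" (len 9), cursors c1@3 c2@5 c3@7, authorship ..1.2.3..
After op 6 (move_right): buffer="uvvgvtvnx" (len 9), cursors c1@4 c2@6 c3@8, authorship ..1.2.3..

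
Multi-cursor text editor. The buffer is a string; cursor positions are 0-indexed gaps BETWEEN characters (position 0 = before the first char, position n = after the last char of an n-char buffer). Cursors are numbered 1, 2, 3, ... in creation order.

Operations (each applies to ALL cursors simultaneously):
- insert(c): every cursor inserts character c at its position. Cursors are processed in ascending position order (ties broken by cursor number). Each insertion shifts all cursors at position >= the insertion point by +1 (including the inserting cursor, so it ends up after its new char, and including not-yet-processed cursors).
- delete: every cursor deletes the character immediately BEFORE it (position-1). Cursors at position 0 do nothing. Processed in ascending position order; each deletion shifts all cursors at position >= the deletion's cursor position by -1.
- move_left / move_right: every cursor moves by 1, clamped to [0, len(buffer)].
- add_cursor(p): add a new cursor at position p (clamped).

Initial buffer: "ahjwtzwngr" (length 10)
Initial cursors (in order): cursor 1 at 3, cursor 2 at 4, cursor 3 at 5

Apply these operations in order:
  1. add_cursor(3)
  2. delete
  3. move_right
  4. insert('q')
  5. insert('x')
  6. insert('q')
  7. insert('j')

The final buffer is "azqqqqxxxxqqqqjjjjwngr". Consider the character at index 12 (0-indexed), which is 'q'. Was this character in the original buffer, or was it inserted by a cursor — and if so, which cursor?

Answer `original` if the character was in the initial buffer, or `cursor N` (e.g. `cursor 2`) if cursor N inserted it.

Answer: cursor 3

Derivation:
After op 1 (add_cursor(3)): buffer="ahjwtzwngr" (len 10), cursors c1@3 c4@3 c2@4 c3@5, authorship ..........
After op 2 (delete): buffer="azwngr" (len 6), cursors c1@1 c2@1 c3@1 c4@1, authorship ......
After op 3 (move_right): buffer="azwngr" (len 6), cursors c1@2 c2@2 c3@2 c4@2, authorship ......
After op 4 (insert('q')): buffer="azqqqqwngr" (len 10), cursors c1@6 c2@6 c3@6 c4@6, authorship ..1234....
After op 5 (insert('x')): buffer="azqqqqxxxxwngr" (len 14), cursors c1@10 c2@10 c3@10 c4@10, authorship ..12341234....
After op 6 (insert('q')): buffer="azqqqqxxxxqqqqwngr" (len 18), cursors c1@14 c2@14 c3@14 c4@14, authorship ..123412341234....
After op 7 (insert('j')): buffer="azqqqqxxxxqqqqjjjjwngr" (len 22), cursors c1@18 c2@18 c3@18 c4@18, authorship ..1234123412341234....
Authorship (.=original, N=cursor N): . . 1 2 3 4 1 2 3 4 1 2 3 4 1 2 3 4 . . . .
Index 12: author = 3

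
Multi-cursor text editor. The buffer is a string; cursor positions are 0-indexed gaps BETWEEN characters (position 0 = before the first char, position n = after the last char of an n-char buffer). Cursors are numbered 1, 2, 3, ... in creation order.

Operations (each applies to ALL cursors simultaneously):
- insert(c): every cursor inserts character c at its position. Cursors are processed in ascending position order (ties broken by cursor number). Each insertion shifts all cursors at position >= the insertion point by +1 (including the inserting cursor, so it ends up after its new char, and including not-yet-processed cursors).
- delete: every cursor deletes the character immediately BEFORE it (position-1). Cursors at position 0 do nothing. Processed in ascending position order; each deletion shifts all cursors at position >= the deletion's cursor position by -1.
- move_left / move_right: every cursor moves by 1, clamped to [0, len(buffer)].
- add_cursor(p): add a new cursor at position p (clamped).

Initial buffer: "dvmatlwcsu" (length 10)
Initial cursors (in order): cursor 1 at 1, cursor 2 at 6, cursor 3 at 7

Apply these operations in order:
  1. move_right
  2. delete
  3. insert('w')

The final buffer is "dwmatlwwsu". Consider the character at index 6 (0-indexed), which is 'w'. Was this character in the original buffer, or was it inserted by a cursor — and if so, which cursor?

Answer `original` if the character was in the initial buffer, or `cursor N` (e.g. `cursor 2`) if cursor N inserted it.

After op 1 (move_right): buffer="dvmatlwcsu" (len 10), cursors c1@2 c2@7 c3@8, authorship ..........
After op 2 (delete): buffer="dmatlsu" (len 7), cursors c1@1 c2@5 c3@5, authorship .......
After op 3 (insert('w')): buffer="dwmatlwwsu" (len 10), cursors c1@2 c2@8 c3@8, authorship .1....23..
Authorship (.=original, N=cursor N): . 1 . . . . 2 3 . .
Index 6: author = 2

Answer: cursor 2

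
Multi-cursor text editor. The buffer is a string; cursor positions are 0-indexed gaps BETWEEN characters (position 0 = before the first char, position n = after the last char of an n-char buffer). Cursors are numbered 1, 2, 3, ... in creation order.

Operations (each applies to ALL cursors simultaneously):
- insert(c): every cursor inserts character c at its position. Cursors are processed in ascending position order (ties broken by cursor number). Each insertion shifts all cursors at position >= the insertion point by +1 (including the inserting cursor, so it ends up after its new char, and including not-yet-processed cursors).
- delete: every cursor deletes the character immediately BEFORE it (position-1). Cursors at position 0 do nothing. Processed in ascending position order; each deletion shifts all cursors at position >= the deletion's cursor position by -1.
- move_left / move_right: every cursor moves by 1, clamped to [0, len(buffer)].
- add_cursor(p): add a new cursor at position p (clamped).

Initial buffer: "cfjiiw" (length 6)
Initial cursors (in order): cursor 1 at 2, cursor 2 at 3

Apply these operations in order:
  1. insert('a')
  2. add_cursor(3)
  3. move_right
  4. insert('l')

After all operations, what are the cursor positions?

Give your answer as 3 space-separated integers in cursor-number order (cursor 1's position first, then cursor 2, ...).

After op 1 (insert('a')): buffer="cfajaiiw" (len 8), cursors c1@3 c2@5, authorship ..1.2...
After op 2 (add_cursor(3)): buffer="cfajaiiw" (len 8), cursors c1@3 c3@3 c2@5, authorship ..1.2...
After op 3 (move_right): buffer="cfajaiiw" (len 8), cursors c1@4 c3@4 c2@6, authorship ..1.2...
After op 4 (insert('l')): buffer="cfajllailiw" (len 11), cursors c1@6 c3@6 c2@9, authorship ..1.132.2..

Answer: 6 9 6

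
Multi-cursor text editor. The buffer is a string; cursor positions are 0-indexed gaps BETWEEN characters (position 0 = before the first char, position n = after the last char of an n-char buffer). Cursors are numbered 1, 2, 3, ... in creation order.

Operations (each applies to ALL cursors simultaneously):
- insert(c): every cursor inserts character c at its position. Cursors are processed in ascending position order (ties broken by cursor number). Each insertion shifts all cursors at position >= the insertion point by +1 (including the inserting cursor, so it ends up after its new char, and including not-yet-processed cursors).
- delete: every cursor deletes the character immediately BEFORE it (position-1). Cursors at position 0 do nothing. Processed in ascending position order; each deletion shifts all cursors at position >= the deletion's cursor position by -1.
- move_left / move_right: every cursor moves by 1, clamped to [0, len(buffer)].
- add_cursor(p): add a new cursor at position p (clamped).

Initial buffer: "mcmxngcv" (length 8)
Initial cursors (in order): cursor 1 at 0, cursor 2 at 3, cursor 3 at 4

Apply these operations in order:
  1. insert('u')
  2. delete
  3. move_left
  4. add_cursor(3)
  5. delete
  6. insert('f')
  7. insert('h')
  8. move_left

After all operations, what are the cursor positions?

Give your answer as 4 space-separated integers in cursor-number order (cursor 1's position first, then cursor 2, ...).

After op 1 (insert('u')): buffer="umcmuxungcv" (len 11), cursors c1@1 c2@5 c3@7, authorship 1...2.3....
After op 2 (delete): buffer="mcmxngcv" (len 8), cursors c1@0 c2@3 c3@4, authorship ........
After op 3 (move_left): buffer="mcmxngcv" (len 8), cursors c1@0 c2@2 c3@3, authorship ........
After op 4 (add_cursor(3)): buffer="mcmxngcv" (len 8), cursors c1@0 c2@2 c3@3 c4@3, authorship ........
After op 5 (delete): buffer="xngcv" (len 5), cursors c1@0 c2@0 c3@0 c4@0, authorship .....
After op 6 (insert('f')): buffer="ffffxngcv" (len 9), cursors c1@4 c2@4 c3@4 c4@4, authorship 1234.....
After op 7 (insert('h')): buffer="ffffhhhhxngcv" (len 13), cursors c1@8 c2@8 c3@8 c4@8, authorship 12341234.....
After op 8 (move_left): buffer="ffffhhhhxngcv" (len 13), cursors c1@7 c2@7 c3@7 c4@7, authorship 12341234.....

Answer: 7 7 7 7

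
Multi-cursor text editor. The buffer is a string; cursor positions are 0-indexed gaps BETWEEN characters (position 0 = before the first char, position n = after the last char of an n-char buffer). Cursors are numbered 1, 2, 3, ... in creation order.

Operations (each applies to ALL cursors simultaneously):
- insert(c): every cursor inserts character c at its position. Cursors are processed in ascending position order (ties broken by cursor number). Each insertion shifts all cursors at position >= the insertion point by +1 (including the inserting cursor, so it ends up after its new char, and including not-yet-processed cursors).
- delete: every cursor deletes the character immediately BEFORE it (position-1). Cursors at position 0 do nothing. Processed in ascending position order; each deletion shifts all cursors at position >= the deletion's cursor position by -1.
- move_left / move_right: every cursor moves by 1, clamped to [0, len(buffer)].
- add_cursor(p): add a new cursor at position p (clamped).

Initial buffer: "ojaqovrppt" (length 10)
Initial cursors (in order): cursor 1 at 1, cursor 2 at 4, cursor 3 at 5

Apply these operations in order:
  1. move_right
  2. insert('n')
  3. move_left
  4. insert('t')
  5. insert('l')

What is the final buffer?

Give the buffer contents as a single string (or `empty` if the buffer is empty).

Answer: ojtlnaqotlnvtlnrppt

Derivation:
After op 1 (move_right): buffer="ojaqovrppt" (len 10), cursors c1@2 c2@5 c3@6, authorship ..........
After op 2 (insert('n')): buffer="ojnaqonvnrppt" (len 13), cursors c1@3 c2@7 c3@9, authorship ..1...2.3....
After op 3 (move_left): buffer="ojnaqonvnrppt" (len 13), cursors c1@2 c2@6 c3@8, authorship ..1...2.3....
After op 4 (insert('t')): buffer="ojtnaqotnvtnrppt" (len 16), cursors c1@3 c2@8 c3@11, authorship ..11...22.33....
After op 5 (insert('l')): buffer="ojtlnaqotlnvtlnrppt" (len 19), cursors c1@4 c2@10 c3@14, authorship ..111...222.333....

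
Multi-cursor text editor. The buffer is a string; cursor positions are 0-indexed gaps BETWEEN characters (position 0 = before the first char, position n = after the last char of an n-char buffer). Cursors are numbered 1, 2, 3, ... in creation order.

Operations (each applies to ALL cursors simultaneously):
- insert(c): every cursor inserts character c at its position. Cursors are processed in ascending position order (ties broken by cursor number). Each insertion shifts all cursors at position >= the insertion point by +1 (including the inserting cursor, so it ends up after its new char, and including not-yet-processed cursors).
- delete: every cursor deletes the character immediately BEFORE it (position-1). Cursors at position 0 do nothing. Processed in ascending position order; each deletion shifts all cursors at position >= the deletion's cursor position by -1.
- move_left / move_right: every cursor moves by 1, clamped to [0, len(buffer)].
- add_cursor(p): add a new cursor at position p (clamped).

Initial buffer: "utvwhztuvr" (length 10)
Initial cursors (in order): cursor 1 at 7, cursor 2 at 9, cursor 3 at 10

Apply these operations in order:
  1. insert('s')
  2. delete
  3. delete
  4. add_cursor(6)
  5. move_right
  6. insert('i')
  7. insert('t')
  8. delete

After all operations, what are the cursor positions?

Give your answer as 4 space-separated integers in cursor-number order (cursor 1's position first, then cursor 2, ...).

Answer: 11 11 11 11

Derivation:
After op 1 (insert('s')): buffer="utvwhztsuvsrs" (len 13), cursors c1@8 c2@11 c3@13, authorship .......1..2.3
After op 2 (delete): buffer="utvwhztuvr" (len 10), cursors c1@7 c2@9 c3@10, authorship ..........
After op 3 (delete): buffer="utvwhzu" (len 7), cursors c1@6 c2@7 c3@7, authorship .......
After op 4 (add_cursor(6)): buffer="utvwhzu" (len 7), cursors c1@6 c4@6 c2@7 c3@7, authorship .......
After op 5 (move_right): buffer="utvwhzu" (len 7), cursors c1@7 c2@7 c3@7 c4@7, authorship .......
After op 6 (insert('i')): buffer="utvwhzuiiii" (len 11), cursors c1@11 c2@11 c3@11 c4@11, authorship .......1234
After op 7 (insert('t')): buffer="utvwhzuiiiitttt" (len 15), cursors c1@15 c2@15 c3@15 c4@15, authorship .......12341234
After op 8 (delete): buffer="utvwhzuiiii" (len 11), cursors c1@11 c2@11 c3@11 c4@11, authorship .......1234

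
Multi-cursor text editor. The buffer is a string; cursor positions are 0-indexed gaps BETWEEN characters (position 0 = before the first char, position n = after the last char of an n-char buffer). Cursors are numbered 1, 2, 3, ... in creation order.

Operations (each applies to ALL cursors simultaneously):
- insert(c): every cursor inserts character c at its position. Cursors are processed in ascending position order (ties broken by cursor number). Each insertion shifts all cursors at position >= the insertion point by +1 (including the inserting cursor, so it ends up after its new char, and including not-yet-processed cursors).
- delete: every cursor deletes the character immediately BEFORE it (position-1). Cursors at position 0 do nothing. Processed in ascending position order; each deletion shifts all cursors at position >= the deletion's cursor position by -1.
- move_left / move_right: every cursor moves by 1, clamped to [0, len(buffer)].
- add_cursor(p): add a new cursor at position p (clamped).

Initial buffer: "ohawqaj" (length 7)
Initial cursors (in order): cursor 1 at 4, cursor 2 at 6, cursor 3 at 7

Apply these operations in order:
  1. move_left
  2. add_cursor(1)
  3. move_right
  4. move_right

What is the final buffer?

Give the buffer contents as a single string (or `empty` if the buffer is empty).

After op 1 (move_left): buffer="ohawqaj" (len 7), cursors c1@3 c2@5 c3@6, authorship .......
After op 2 (add_cursor(1)): buffer="ohawqaj" (len 7), cursors c4@1 c1@3 c2@5 c3@6, authorship .......
After op 3 (move_right): buffer="ohawqaj" (len 7), cursors c4@2 c1@4 c2@6 c3@7, authorship .......
After op 4 (move_right): buffer="ohawqaj" (len 7), cursors c4@3 c1@5 c2@7 c3@7, authorship .......

Answer: ohawqaj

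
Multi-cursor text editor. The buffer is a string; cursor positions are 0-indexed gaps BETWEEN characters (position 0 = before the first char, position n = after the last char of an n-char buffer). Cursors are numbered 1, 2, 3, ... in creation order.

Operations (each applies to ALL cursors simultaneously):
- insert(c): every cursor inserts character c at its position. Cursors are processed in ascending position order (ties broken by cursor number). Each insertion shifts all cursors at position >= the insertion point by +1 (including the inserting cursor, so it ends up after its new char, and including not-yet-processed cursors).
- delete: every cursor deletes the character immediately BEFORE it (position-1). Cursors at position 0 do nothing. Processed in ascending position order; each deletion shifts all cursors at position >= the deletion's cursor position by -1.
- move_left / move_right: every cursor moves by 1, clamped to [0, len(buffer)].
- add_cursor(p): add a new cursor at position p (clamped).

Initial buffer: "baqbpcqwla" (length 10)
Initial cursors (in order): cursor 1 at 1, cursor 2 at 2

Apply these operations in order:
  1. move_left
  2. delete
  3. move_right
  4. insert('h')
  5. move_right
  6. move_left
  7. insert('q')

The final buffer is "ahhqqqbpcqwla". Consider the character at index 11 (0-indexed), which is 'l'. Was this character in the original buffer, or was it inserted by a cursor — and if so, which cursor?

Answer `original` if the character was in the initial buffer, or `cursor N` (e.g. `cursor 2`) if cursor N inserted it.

After op 1 (move_left): buffer="baqbpcqwla" (len 10), cursors c1@0 c2@1, authorship ..........
After op 2 (delete): buffer="aqbpcqwla" (len 9), cursors c1@0 c2@0, authorship .........
After op 3 (move_right): buffer="aqbpcqwla" (len 9), cursors c1@1 c2@1, authorship .........
After op 4 (insert('h')): buffer="ahhqbpcqwla" (len 11), cursors c1@3 c2@3, authorship .12........
After op 5 (move_right): buffer="ahhqbpcqwla" (len 11), cursors c1@4 c2@4, authorship .12........
After op 6 (move_left): buffer="ahhqbpcqwla" (len 11), cursors c1@3 c2@3, authorship .12........
After op 7 (insert('q')): buffer="ahhqqqbpcqwla" (len 13), cursors c1@5 c2@5, authorship .1212........
Authorship (.=original, N=cursor N): . 1 2 1 2 . . . . . . . .
Index 11: author = original

Answer: original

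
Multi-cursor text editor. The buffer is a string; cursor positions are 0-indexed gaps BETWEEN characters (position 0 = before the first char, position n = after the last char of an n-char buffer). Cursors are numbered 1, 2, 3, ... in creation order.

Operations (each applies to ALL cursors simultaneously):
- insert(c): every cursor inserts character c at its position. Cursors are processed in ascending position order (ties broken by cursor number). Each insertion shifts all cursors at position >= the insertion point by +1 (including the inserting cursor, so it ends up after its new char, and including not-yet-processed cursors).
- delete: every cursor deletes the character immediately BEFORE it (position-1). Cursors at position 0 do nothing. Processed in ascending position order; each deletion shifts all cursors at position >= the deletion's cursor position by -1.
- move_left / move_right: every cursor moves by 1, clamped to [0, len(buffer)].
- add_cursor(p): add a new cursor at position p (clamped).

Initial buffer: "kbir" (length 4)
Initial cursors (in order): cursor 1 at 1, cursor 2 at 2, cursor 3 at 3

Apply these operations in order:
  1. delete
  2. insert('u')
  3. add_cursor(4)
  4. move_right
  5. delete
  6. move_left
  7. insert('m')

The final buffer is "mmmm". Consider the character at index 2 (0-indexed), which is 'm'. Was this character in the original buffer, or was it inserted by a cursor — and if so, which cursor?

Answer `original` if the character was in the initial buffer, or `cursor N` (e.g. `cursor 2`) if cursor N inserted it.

Answer: cursor 3

Derivation:
After op 1 (delete): buffer="r" (len 1), cursors c1@0 c2@0 c3@0, authorship .
After op 2 (insert('u')): buffer="uuur" (len 4), cursors c1@3 c2@3 c3@3, authorship 123.
After op 3 (add_cursor(4)): buffer="uuur" (len 4), cursors c1@3 c2@3 c3@3 c4@4, authorship 123.
After op 4 (move_right): buffer="uuur" (len 4), cursors c1@4 c2@4 c3@4 c4@4, authorship 123.
After op 5 (delete): buffer="" (len 0), cursors c1@0 c2@0 c3@0 c4@0, authorship 
After op 6 (move_left): buffer="" (len 0), cursors c1@0 c2@0 c3@0 c4@0, authorship 
After op 7 (insert('m')): buffer="mmmm" (len 4), cursors c1@4 c2@4 c3@4 c4@4, authorship 1234
Authorship (.=original, N=cursor N): 1 2 3 4
Index 2: author = 3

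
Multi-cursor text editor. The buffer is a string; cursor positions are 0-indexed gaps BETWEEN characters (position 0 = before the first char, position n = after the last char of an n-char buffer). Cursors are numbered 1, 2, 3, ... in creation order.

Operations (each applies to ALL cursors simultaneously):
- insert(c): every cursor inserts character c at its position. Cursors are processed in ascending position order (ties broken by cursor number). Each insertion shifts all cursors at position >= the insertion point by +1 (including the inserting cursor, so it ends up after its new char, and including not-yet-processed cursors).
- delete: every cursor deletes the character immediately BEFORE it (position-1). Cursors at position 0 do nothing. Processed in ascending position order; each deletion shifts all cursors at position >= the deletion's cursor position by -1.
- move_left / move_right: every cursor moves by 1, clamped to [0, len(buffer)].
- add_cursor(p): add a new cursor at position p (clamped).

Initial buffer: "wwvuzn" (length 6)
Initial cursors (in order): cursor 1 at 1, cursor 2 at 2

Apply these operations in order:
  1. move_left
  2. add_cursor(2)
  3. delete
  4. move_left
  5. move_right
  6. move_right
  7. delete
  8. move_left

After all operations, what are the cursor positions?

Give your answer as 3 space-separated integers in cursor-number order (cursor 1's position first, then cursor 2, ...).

After op 1 (move_left): buffer="wwvuzn" (len 6), cursors c1@0 c2@1, authorship ......
After op 2 (add_cursor(2)): buffer="wwvuzn" (len 6), cursors c1@0 c2@1 c3@2, authorship ......
After op 3 (delete): buffer="vuzn" (len 4), cursors c1@0 c2@0 c3@0, authorship ....
After op 4 (move_left): buffer="vuzn" (len 4), cursors c1@0 c2@0 c3@0, authorship ....
After op 5 (move_right): buffer="vuzn" (len 4), cursors c1@1 c2@1 c3@1, authorship ....
After op 6 (move_right): buffer="vuzn" (len 4), cursors c1@2 c2@2 c3@2, authorship ....
After op 7 (delete): buffer="zn" (len 2), cursors c1@0 c2@0 c3@0, authorship ..
After op 8 (move_left): buffer="zn" (len 2), cursors c1@0 c2@0 c3@0, authorship ..

Answer: 0 0 0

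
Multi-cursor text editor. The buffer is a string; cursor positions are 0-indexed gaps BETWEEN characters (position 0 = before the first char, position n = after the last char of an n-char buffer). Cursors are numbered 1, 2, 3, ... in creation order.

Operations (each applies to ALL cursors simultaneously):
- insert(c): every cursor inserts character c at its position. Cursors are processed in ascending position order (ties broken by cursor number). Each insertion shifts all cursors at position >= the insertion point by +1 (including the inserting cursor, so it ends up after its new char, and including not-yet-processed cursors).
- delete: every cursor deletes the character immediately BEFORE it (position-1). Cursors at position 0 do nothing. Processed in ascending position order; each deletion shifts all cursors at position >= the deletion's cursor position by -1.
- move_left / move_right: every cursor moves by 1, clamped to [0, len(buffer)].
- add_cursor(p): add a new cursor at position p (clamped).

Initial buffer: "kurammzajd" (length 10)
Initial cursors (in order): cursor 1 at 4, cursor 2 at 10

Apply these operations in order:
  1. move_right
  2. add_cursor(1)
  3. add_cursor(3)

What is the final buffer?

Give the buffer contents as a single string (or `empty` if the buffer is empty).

Answer: kurammzajd

Derivation:
After op 1 (move_right): buffer="kurammzajd" (len 10), cursors c1@5 c2@10, authorship ..........
After op 2 (add_cursor(1)): buffer="kurammzajd" (len 10), cursors c3@1 c1@5 c2@10, authorship ..........
After op 3 (add_cursor(3)): buffer="kurammzajd" (len 10), cursors c3@1 c4@3 c1@5 c2@10, authorship ..........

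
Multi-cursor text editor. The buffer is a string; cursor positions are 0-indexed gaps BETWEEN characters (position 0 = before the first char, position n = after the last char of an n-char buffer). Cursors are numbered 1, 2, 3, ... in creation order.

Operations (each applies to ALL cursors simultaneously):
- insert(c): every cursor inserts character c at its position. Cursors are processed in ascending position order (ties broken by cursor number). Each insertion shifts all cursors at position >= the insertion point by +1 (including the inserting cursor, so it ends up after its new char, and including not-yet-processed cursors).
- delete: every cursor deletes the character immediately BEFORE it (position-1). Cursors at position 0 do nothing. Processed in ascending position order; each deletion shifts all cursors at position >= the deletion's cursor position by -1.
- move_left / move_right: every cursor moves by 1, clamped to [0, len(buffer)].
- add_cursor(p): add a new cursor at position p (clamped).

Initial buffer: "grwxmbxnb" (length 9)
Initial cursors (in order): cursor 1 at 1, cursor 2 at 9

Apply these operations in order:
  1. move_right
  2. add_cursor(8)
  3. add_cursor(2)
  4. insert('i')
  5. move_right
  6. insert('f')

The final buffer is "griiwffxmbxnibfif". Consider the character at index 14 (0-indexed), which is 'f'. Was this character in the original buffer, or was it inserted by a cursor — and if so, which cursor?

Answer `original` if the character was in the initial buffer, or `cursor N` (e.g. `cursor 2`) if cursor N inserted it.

Answer: cursor 3

Derivation:
After op 1 (move_right): buffer="grwxmbxnb" (len 9), cursors c1@2 c2@9, authorship .........
After op 2 (add_cursor(8)): buffer="grwxmbxnb" (len 9), cursors c1@2 c3@8 c2@9, authorship .........
After op 3 (add_cursor(2)): buffer="grwxmbxnb" (len 9), cursors c1@2 c4@2 c3@8 c2@9, authorship .........
After op 4 (insert('i')): buffer="griiwxmbxnibi" (len 13), cursors c1@4 c4@4 c3@11 c2@13, authorship ..14......3.2
After op 5 (move_right): buffer="griiwxmbxnibi" (len 13), cursors c1@5 c4@5 c3@12 c2@13, authorship ..14......3.2
After op 6 (insert('f')): buffer="griiwffxmbxnibfif" (len 17), cursors c1@7 c4@7 c3@15 c2@17, authorship ..14.14.....3.322
Authorship (.=original, N=cursor N): . . 1 4 . 1 4 . . . . . 3 . 3 2 2
Index 14: author = 3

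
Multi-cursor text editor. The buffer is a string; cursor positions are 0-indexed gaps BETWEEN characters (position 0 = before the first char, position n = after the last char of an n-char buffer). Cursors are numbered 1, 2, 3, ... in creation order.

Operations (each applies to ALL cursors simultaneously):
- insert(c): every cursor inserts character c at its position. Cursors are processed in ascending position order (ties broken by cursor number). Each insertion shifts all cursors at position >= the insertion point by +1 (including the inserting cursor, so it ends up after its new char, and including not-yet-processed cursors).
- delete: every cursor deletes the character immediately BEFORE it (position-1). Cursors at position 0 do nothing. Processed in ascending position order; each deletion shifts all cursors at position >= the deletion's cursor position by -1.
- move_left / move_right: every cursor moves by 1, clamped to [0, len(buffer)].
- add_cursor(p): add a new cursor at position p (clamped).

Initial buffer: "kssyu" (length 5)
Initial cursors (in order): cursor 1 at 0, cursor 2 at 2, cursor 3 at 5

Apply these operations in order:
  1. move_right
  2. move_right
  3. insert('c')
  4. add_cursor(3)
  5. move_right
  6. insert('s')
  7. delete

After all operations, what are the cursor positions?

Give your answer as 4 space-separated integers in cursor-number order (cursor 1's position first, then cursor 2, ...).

Answer: 4 7 8 4

Derivation:
After op 1 (move_right): buffer="kssyu" (len 5), cursors c1@1 c2@3 c3@5, authorship .....
After op 2 (move_right): buffer="kssyu" (len 5), cursors c1@2 c2@4 c3@5, authorship .....
After op 3 (insert('c')): buffer="kscsycuc" (len 8), cursors c1@3 c2@6 c3@8, authorship ..1..2.3
After op 4 (add_cursor(3)): buffer="kscsycuc" (len 8), cursors c1@3 c4@3 c2@6 c3@8, authorship ..1..2.3
After op 5 (move_right): buffer="kscsycuc" (len 8), cursors c1@4 c4@4 c2@7 c3@8, authorship ..1..2.3
After op 6 (insert('s')): buffer="kscsssycuscs" (len 12), cursors c1@6 c4@6 c2@10 c3@12, authorship ..1.14.2.233
After op 7 (delete): buffer="kscsycuc" (len 8), cursors c1@4 c4@4 c2@7 c3@8, authorship ..1..2.3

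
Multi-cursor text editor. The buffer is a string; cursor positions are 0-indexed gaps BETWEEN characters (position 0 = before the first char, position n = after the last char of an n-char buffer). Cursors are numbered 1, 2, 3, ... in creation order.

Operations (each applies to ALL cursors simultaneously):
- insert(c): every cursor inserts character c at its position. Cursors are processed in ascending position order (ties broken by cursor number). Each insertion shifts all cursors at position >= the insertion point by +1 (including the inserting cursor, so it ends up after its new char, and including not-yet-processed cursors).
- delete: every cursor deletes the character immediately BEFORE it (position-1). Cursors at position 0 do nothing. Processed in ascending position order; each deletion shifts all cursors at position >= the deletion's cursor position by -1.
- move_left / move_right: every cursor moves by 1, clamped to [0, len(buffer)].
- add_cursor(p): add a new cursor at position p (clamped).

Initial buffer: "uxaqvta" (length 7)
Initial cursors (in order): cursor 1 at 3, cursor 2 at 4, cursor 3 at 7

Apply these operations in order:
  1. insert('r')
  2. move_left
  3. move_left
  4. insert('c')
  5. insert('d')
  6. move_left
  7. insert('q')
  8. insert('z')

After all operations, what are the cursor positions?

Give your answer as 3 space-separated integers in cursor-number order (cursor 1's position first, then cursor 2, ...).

After op 1 (insert('r')): buffer="uxarqrvtar" (len 10), cursors c1@4 c2@6 c3@10, authorship ...1.2...3
After op 2 (move_left): buffer="uxarqrvtar" (len 10), cursors c1@3 c2@5 c3@9, authorship ...1.2...3
After op 3 (move_left): buffer="uxarqrvtar" (len 10), cursors c1@2 c2@4 c3@8, authorship ...1.2...3
After op 4 (insert('c')): buffer="uxcarcqrvtcar" (len 13), cursors c1@3 c2@6 c3@11, authorship ..1.12.2..3.3
After op 5 (insert('d')): buffer="uxcdarcdqrvtcdar" (len 16), cursors c1@4 c2@8 c3@14, authorship ..11.122.2..33.3
After op 6 (move_left): buffer="uxcdarcdqrvtcdar" (len 16), cursors c1@3 c2@7 c3@13, authorship ..11.122.2..33.3
After op 7 (insert('q')): buffer="uxcqdarcqdqrvtcqdar" (len 19), cursors c1@4 c2@9 c3@16, authorship ..111.1222.2..333.3
After op 8 (insert('z')): buffer="uxcqzdarcqzdqrvtcqzdar" (len 22), cursors c1@5 c2@11 c3@19, authorship ..1111.12222.2..3333.3

Answer: 5 11 19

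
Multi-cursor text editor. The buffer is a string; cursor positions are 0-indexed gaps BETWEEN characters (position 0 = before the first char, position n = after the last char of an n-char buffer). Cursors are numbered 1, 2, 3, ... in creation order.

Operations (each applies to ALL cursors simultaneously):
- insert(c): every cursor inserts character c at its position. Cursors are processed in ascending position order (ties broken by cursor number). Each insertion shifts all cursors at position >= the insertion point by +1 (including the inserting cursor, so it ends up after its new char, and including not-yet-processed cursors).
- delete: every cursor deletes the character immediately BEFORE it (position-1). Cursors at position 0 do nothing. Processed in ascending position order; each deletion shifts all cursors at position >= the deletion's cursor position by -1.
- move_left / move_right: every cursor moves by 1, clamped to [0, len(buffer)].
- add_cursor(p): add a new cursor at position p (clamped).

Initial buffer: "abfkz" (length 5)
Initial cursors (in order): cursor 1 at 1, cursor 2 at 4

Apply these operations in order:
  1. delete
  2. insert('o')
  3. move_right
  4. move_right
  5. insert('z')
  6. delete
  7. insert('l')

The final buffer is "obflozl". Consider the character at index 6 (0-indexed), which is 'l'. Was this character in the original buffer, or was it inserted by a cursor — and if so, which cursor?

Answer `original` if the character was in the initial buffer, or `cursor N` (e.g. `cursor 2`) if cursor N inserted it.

Answer: cursor 2

Derivation:
After op 1 (delete): buffer="bfz" (len 3), cursors c1@0 c2@2, authorship ...
After op 2 (insert('o')): buffer="obfoz" (len 5), cursors c1@1 c2@4, authorship 1..2.
After op 3 (move_right): buffer="obfoz" (len 5), cursors c1@2 c2@5, authorship 1..2.
After op 4 (move_right): buffer="obfoz" (len 5), cursors c1@3 c2@5, authorship 1..2.
After op 5 (insert('z')): buffer="obfzozz" (len 7), cursors c1@4 c2@7, authorship 1..12.2
After op 6 (delete): buffer="obfoz" (len 5), cursors c1@3 c2@5, authorship 1..2.
After op 7 (insert('l')): buffer="obflozl" (len 7), cursors c1@4 c2@7, authorship 1..12.2
Authorship (.=original, N=cursor N): 1 . . 1 2 . 2
Index 6: author = 2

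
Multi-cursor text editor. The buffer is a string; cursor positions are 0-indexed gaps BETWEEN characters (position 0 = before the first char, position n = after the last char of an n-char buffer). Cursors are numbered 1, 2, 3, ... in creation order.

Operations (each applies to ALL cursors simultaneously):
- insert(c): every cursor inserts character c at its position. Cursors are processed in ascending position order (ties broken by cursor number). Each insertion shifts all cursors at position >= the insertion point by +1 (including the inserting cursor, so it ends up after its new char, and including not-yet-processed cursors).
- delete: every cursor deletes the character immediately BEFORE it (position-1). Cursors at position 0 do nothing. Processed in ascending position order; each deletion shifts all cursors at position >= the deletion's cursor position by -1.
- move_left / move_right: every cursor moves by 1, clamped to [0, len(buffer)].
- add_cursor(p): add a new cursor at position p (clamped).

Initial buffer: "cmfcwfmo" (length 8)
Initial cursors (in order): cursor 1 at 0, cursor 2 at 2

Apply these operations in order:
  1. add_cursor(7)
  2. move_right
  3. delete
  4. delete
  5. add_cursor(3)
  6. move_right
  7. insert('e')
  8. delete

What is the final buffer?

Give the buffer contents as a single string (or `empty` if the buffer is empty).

After op 1 (add_cursor(7)): buffer="cmfcwfmo" (len 8), cursors c1@0 c2@2 c3@7, authorship ........
After op 2 (move_right): buffer="cmfcwfmo" (len 8), cursors c1@1 c2@3 c3@8, authorship ........
After op 3 (delete): buffer="mcwfm" (len 5), cursors c1@0 c2@1 c3@5, authorship .....
After op 4 (delete): buffer="cwf" (len 3), cursors c1@0 c2@0 c3@3, authorship ...
After op 5 (add_cursor(3)): buffer="cwf" (len 3), cursors c1@0 c2@0 c3@3 c4@3, authorship ...
After op 6 (move_right): buffer="cwf" (len 3), cursors c1@1 c2@1 c3@3 c4@3, authorship ...
After op 7 (insert('e')): buffer="ceewfee" (len 7), cursors c1@3 c2@3 c3@7 c4@7, authorship .12..34
After op 8 (delete): buffer="cwf" (len 3), cursors c1@1 c2@1 c3@3 c4@3, authorship ...

Answer: cwf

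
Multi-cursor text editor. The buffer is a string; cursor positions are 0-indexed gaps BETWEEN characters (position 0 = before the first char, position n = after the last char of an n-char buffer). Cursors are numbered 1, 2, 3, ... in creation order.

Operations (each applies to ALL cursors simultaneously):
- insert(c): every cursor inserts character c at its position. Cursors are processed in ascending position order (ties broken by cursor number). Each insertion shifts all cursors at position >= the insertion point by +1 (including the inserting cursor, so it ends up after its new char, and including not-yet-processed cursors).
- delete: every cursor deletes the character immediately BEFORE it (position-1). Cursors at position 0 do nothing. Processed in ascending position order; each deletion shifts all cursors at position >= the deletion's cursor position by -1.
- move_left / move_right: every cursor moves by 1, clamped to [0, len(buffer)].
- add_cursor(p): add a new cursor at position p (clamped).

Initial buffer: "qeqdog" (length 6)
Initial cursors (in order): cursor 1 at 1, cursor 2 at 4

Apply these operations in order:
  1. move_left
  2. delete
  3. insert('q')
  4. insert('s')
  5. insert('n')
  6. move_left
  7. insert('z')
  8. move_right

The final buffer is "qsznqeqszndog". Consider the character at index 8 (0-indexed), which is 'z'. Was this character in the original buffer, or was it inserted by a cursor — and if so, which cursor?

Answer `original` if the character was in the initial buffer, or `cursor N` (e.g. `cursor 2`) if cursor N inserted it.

After op 1 (move_left): buffer="qeqdog" (len 6), cursors c1@0 c2@3, authorship ......
After op 2 (delete): buffer="qedog" (len 5), cursors c1@0 c2@2, authorship .....
After op 3 (insert('q')): buffer="qqeqdog" (len 7), cursors c1@1 c2@4, authorship 1..2...
After op 4 (insert('s')): buffer="qsqeqsdog" (len 9), cursors c1@2 c2@6, authorship 11..22...
After op 5 (insert('n')): buffer="qsnqeqsndog" (len 11), cursors c1@3 c2@8, authorship 111..222...
After op 6 (move_left): buffer="qsnqeqsndog" (len 11), cursors c1@2 c2@7, authorship 111..222...
After op 7 (insert('z')): buffer="qsznqeqszndog" (len 13), cursors c1@3 c2@9, authorship 1111..2222...
After op 8 (move_right): buffer="qsznqeqszndog" (len 13), cursors c1@4 c2@10, authorship 1111..2222...
Authorship (.=original, N=cursor N): 1 1 1 1 . . 2 2 2 2 . . .
Index 8: author = 2

Answer: cursor 2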